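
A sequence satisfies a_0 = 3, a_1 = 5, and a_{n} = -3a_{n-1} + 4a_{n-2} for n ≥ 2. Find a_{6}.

The ordinary generating function has denominator 1 + 3z - 4z^2.
Iterating the recurrence: a_0,…,a_{6} = 3, 5, -3, 29, -99, 413, -1635.

-1635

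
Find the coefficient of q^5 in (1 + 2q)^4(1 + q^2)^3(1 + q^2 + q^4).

(1 + 2q)^4 has coefficients 1,8,24,32,16 for degrees 0…4.
(1 + q^2)^3 has coefficients 1,0,3,0,3,0 for degrees 0…5.
Finally multiplying by (1 + q^2 + q^4), the product of all factors after the first has coefficients 1,0,4,0,7,0 for degrees 0…5.
[q^5] = 1·0 + 8·7 + 24·0 + 32·4 + 16·0 = 184.

184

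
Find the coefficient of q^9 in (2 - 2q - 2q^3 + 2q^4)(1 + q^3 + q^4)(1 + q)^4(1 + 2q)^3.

(2 - 2q - 2q^3 + 2q^4) has coefficients 2,-2,0,-2,2 for degrees 0…4.
(1 + q^3 + q^4) has coefficients 1,0,0,1,1,0,0,0,0,0 for degrees 0…9.
Multiplying by (1 + q)^4 gives running coefficients 1,4,6,5,6,10,10,5,1,0 for degrees 0…9.
Finally multiplying by (1 + 2q)^3, the product of all factors after the first has coefficients 1,10,42,97,140,154,182,233,231,146 for degrees 0…9.
[q^9] = 2·146 − 2·231 − 2·182 + 2·154 = -226.

-226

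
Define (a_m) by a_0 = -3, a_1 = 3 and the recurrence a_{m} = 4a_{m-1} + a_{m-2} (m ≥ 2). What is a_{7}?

The ordinary generating function has denominator 1 - 4z - z^2.
Iterating the recurrence: a_0,…,a_{7} = -3, 3, 9, 39, 165, 699, 2961, 12543.

12543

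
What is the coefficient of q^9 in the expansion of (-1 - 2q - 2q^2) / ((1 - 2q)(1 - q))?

-2555

The denominator gives the recurrence a_n = 3a_(n−1) − 2a_(n−2) for n ≥ 3; the numerator fixes a_0 = -1, a_1 = -5, a_2 = -15.
Iterating: -1, -5, -15, -35, -75, -155, -315, -635, -1275, -2555, so a_9 = -2555.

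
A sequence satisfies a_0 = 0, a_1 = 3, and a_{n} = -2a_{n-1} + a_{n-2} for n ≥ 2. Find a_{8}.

-1224

The ordinary generating function has denominator 1 + 2x - x^2.
Iterating the recurrence: a_0,…,a_{8} = 0, 3, -6, 15, -36, 87, -210, 507, -1224.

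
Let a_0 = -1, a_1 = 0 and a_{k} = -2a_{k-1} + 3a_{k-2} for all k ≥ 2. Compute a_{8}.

The ordinary generating function has denominator 1 + 2t - 3t^2.
Iterating the recurrence: a_0,…,a_{8} = -1, 0, -3, 6, -21, 60, -183, 546, -1641.

-1641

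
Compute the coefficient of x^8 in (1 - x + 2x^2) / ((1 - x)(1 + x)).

3

The denominator gives the recurrence a_n = a_(n−2) for n ≥ 3; the numerator fixes a_0 = 1, a_1 = -1, a_2 = 3.
Iterating: 1, -1, 3, -1, 3, -1, 3, -1, 3, so a_8 = 3.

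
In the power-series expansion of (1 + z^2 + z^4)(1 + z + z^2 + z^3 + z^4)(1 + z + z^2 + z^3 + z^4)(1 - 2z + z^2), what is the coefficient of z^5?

-2

(1 + z^2 + z^4) has coefficients 1,0,1,0,1 for degrees 0…4.
(1 + z + z^2 + z^3 + z^4) has coefficients 1,1,1,1,1,0 for degrees 0…5.
Multiplying by (1 + z + z^2 + z^3 + z^4) gives running coefficients 1,2,3,4,5,4 for degrees 0…5.
Finally multiplying by (1 - 2z + z^2), the product of all factors after the first has coefficients 1,0,0,0,0,-2 for degrees 0…5.
[z^5] = 1·(-2) + 1·0 + 1·0 = -2.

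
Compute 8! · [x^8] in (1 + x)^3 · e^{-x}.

The EGF product rule gives c_8 = Σ_{k_1+k_2=8} C(8; k_1,k_2) · ∏ g_i(k_i), where (1+x)^3 gives the falling factorial (3)_k; e^{-x} gives (-1)^k.
g_1(k) for k = 0…8: 1, 3, 6, 6, 0, 0, 0, 0, 0.
g_2(k) for k = 0…8: 1, -1, 1, -1, 1, -1, 1, -1, 1.
c_8 = Σ_k C(8,k)·g_1(k)·g_2(8−k) = 1·1·1 + 8·3·(-1) + 28·6·1 + 56·6·(-1) = 1 − 24 + 168 − 336 = -191.

-191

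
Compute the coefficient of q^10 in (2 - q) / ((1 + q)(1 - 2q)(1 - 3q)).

219386

The denominator gives the recurrence a_n = 4a_(n−1) − a_(n−2) − 6a_(n−3) for n ≥ 3; the numerator fixes a_0 = 2, a_1 = 7, a_2 = 26.
Iterating: 2, 7, 26, 85, 272, 847, 2606, 7945, 24092, 72787, 219386, so a_10 = 219386.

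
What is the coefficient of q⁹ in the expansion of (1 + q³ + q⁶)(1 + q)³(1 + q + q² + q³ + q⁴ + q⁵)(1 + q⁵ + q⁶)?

36

(1 + q³ + q⁶) has coefficients 1,0,0,1,0,0,1 for degrees 0…6.
(1 + q)³ has coefficients 1,3,3,1,0,0,0,0,0,0 for degrees 0…9.
Multiplying by (1 + q + q² + q³ + q⁴ + q⁵) gives running coefficients 1,4,7,8,8,8,7,4,1,0 for degrees 0…9.
Finally multiplying by (1 + q⁵ + q⁶), the product of all factors after the first has coefficients 1,4,7,8,8,9,12,15,16,16 for degrees 0…9.
[q⁹] = 1·16 + 1·12 + 1·8 = 36.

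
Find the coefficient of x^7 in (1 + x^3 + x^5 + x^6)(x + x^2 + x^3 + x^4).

(1 + x^3 + x^5 + x^6) has coefficients 1,0,0,1,0,1,1 for degrees 0…6.
(x + x^2 + x^3 + x^4) has coefficients 0,1,1,1,1,0,0,0 for degrees 0…7.
[x^7] = 1·0 + 1·1 + 1·1 + 1·1 = 3.

3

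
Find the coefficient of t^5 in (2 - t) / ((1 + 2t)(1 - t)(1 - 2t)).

21

Partial fractions give a closed form: a_n = (5/6)·(-2)^n + (-1/3)·1^n + (3/2)·2^n.
At n = 5: a_5 = 21.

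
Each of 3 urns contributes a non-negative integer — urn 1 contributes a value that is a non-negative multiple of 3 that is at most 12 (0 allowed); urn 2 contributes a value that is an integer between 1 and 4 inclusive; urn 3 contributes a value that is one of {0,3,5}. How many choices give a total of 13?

5

The generating function for the choices is (1 + y³ + y⁶ + y⁹ + y¹²)·(y + y² + y³ + y⁴)·(1 + y³ + y⁵); the count is [y¹³].
(1 + y³ + y⁶ + y⁹ + y¹²) has coefficients 1,0,0,1,0,0,1,0,0,1,0,0,1 for degrees 0…12.
(y + y² + y³ + y⁴) has coefficients 0,1,1,1,1,0,0,0,0,0,0,0,0,0 for degrees 0…13.
Finally multiplying by (1 + y³ + y⁵), the product of all factors after the first has coefficients 0,1,1,1,2,1,2,2,1,1,0,0,0,0 for degrees 0…13.
[y¹³] = 1·0 + 1·0 + 1·2 + 1·2 + 1·1 = 5.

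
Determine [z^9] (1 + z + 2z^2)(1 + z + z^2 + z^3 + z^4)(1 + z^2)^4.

(1 + z + 2z^2) has coefficients 1,1,2 for degrees 0…2.
(1 + z + z^2 + z^3 + z^4) has coefficients 1,1,1,1,1,0,0,0,0,0 for degrees 0…9.
Finally multiplying by (1 + z^2)^4, the product of all factors after the first has coefficients 1,1,5,5,11,10,14,10,11,5 for degrees 0…9.
[z^9] = 1·5 + 1·11 + 2·10 = 36.

36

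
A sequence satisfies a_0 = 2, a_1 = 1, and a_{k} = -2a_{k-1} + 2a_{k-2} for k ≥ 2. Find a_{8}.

416

The ordinary generating function has denominator 1 + 2t - 2t^2.
Iterating the recurrence: a_0,…,a_{8} = 2, 1, 2, -2, 8, -20, 56, -152, 416.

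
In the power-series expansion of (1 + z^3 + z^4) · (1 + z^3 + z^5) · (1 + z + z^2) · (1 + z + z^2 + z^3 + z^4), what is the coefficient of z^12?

(1 + z^3 + z^4) has coefficients 1,0,0,1,1 for degrees 0…4.
(1 + z^3 + z^5) has coefficients 1,0,0,1,0,1,0,0,0,0,0,0,0 for degrees 0…12.
Multiplying by (1 + z + z^2) gives running coefficients 1,1,1,1,1,2,1,1,0,0,0,0,0 for degrees 0…12.
Finally multiplying by (1 + z + z^2 + z^3 + z^4), the product of all factors after the first has coefficients 1,2,3,4,5,6,6,6,5,4,2,1,0 for degrees 0…12.
[z^12] = 1·0 + 1·4 + 1·5 = 9.

9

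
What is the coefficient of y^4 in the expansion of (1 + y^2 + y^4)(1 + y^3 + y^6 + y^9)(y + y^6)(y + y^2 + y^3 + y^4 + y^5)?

(1 + y^2 + y^4) has coefficients 1,0,1,0,1 for degrees 0…4.
(1 + y^3 + y^6 + y^9) has coefficients 1,0,0,1,0 for degrees 0…4.
Multiplying by (y + y^6) gives running coefficients 0,1,0,0,1 for degrees 0…4.
Finally multiplying by (y + y^2 + y^3 + y^4 + y^5), the product of all factors after the first has coefficients 0,0,1,1,1 for degrees 0…4.
[y^4] = 1·1 + 1·1 + 1·0 = 2.

2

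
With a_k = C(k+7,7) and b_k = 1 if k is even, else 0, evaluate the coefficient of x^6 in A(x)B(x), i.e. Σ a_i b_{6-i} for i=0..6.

2083

The convolution is the x^6 coefficient of A(x)B(x).
Σ = 1·1 + 8·0 + 36·1 + 120·0 + 330·1 + 792·0 + 1716·1 = 2083.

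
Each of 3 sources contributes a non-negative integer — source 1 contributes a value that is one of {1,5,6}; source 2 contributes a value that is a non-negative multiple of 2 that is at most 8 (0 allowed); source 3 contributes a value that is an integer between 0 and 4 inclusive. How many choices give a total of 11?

The generating function for the choices is (q + q⁵ + q⁶)·(1 + q² + q⁴ + q⁶ + q⁸)·(1 + q + q² + q³ + q⁴); the count is [q¹¹].
(q + q⁵ + q⁶) has coefficients 0,1,0,0,0,1,1 for degrees 0…6.
(1 + q² + q⁴ + q⁶ + q⁸) has coefficients 1,0,1,0,1,0,1,0,1,0,0,0 for degrees 0…11.
Finally multiplying by (1 + q + q² + q³ + q⁴), the product of all factors after the first has coefficients 1,1,2,2,3,2,3,2,3,2,2,1 for degrees 0…11.
[q¹¹] = 1·2 + 1·3 + 1·2 = 7.

7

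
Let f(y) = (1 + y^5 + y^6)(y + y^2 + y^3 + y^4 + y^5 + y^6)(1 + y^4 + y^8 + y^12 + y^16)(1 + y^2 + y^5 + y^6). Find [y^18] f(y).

17

(1 + y^5 + y^6) has coefficients 1,0,0,0,0,1,1 for degrees 0…6.
(y + y^2 + y^3 + y^4 + y^5 + y^6) has coefficients 0,1,1,1,1,1,1,0,0,0,0,0,0,0,0,0,0,0,0 for degrees 0…18.
Multiplying by (1 + y^4 + y^8 + y^12 + y^16) gives running coefficients 0,1,1,1,1,2,2,1,1,2,2,1,1,2,2,1,1,2,2 for degrees 0…18.
Finally multiplying by (1 + y^2 + y^5 + y^6), the product of all factors after the first has coefficients 0,1,1,2,2,3,4,5,5,5,6,7,6,5,6,7,6,5,6 for degrees 0…18.
[y^18] = 1·6 + 1·5 + 1·6 = 17.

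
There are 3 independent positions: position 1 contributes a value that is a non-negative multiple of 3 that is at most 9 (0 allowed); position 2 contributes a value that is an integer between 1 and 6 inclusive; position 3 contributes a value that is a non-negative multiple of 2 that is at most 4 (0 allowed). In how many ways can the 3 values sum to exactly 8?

6

The generating function for the choices is (1 + x³ + x⁶ + x⁹)·(x + x² + x³ + x⁴ + x⁵ + x⁶)·(1 + x² + x⁴); the count is [x⁸].
(1 + x³ + x⁶ + x⁹) has coefficients 1,0,0,1,0,0,1,0,0 for degrees 0…8.
(x + x² + x³ + x⁴ + x⁵ + x⁶) has coefficients 0,1,1,1,1,1,1,0,0 for degrees 0…8.
Finally multiplying by (1 + x² + x⁴), the product of all factors after the first has coefficients 0,1,1,2,2,3,3,2,2 for degrees 0…8.
[x⁸] = 1·2 + 1·3 + 1·1 = 6.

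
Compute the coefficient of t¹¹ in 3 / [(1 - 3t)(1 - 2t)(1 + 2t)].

Partial fractions give a closed form: a_n = (27/5)·3^n + (-3)·2^n + (3/5)·(-2)^n.
At n = 11: a_11 = 949221.

949221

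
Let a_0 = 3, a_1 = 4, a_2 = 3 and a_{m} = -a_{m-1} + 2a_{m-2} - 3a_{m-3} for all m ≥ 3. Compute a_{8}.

The ordinary generating function has denominator 1 + q - 2q^2 + 3q^3.
Iterating the recurrence: a_0,…,a_{8} = 3, 4, 3, -4, -2, -15, 23, -47, 138.

138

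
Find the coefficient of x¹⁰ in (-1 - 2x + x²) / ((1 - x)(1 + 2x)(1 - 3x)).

-82600

Partial fractions give a closed form: a_n = (1/3)·1^n + (1/15)·(-2)^n + (-7/5)·3^n.
At n = 10: a_10 = -82600.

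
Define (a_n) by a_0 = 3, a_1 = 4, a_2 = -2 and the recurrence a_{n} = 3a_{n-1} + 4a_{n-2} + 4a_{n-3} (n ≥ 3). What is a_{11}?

1647966

The ordinary generating function has denominator 1 - 3q - 4q^2 - 4q^3.
Iterating the recurrence: a_0,…,a_{11} = 3, 4, -2, 22, 74, 302, 1290, 5374, 22490, 94126, 393834, 1647966.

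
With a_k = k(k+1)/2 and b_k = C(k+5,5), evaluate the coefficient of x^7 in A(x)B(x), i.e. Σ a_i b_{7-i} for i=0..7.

3003

This is [x^7] in the product of the two ordinary generating functions.
Σ = 0·792 + 1·462 + 3·252 + 6·126 + 10·56 + 15·21 + 21·6 + 28·1 = 3003.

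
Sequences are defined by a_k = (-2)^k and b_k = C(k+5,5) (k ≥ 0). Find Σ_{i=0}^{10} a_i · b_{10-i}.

1363

This is [x^10] in the product of the two ordinary generating functions.
Σ = 1·3003 − 2·2002 + 4·1287 − 8·792 + 16·462 − 32·252 + 64·126 − 128·56 + 256·21 − 512·6 + 1024·1 = 1363.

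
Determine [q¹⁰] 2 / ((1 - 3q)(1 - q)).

Partial fractions give a closed form: a_n = (3)·3^n + (-1)·1^n.
At n = 10: a_10 = 177146.

177146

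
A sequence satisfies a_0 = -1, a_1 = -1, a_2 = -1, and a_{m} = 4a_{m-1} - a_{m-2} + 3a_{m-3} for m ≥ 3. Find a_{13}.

The ordinary generating function has denominator 1 - 4x + x^2 - 3x^3.
Iterating the recurrence: a_0,…,a_{13} = -1, -1, -1, -6, -26, -101, -396, -1561, -6151, -24231, -95456, -376046, -1481421, -5836006.

-5836006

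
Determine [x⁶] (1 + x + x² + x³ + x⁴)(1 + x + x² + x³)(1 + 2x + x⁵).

10

(1 + x + x² + x³ + x⁴) has coefficients 1,1,1,1,1 for degrees 0…4.
(1 + x + x² + x³) has coefficients 1,1,1,1,0,0,0 for degrees 0…6.
Finally multiplying by (1 + 2x + x⁵), the product of all factors after the first has coefficients 1,3,3,3,2,1,1 for degrees 0…6.
[x⁶] = 1·1 + 1·1 + 1·2 + 1·3 + 1·3 = 10.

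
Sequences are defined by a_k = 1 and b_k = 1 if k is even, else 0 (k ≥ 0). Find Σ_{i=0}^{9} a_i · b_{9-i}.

The convolution is the x^9 coefficient of A(x)B(x).
Σ = 1·0 + 1·1 + 1·0 + 1·1 + 1·0 + 1·1 + 1·0 + 1·1 + 1·0 + 1·1 = 5.

5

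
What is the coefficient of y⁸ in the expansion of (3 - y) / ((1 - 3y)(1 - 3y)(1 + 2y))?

The denominator gives the recurrence a_n = 4a_(n−1) + 3a_(n−2) − 18a_(n−3) for n ≥ 3; the numerator fixes a_0 = 3, a_1 = 11, a_2 = 53.
Iterating: 3, 11, 53, 191, 725, 2519, 8813, 29759, 100133, so a_8 = 100133.

100133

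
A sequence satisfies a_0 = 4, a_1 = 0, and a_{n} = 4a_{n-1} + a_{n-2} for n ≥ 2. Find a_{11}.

The ordinary generating function has denominator 1 - 4z - z^2.
Iterating the recurrence: a_0,…,a_{11} = 4, 0, 4, 16, 68, 288, 1220, 5168, 21892, 92736, 392836, 1664080.

1664080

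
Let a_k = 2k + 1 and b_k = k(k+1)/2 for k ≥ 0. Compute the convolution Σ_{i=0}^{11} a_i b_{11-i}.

1716

The convolution is the x^11 coefficient of A(x)B(x).
Σ = 1·66 + 3·55 + 5·45 + 7·36 + 9·28 + 11·21 + 13·15 + 15·10 + 17·6 + 19·3 + 21·1 + 23·0 = 1716.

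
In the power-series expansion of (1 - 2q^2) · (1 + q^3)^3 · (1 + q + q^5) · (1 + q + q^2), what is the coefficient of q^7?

(1 - 2q^2) has coefficients 1,0,-2 for degrees 0…2.
(1 + q^3)^3 has coefficients 1,0,0,3,0,0,3,0 for degrees 0…7.
Multiplying by (1 + q + q^5) gives running coefficients 1,1,0,3,3,1,3,3 for degrees 0…7.
Finally multiplying by (1 + q + q^2), the product of all factors after the first has coefficients 1,2,2,4,6,7,7,7 for degrees 0…7.
[q^7] = 1·7 − 2·7 = -7.

-7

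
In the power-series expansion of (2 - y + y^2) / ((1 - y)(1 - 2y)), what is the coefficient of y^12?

The denominator gives the recurrence a_n = 3a_(n−1) − 2a_(n−2) for n ≥ 3; the numerator fixes a_0 = 2, a_1 = 5, a_2 = 12.
Iterating: 2, 5, 12, 26, 54, 110, 222, 446, 894, 1790, 3582, 7166, 14334, so a_12 = 14334.

14334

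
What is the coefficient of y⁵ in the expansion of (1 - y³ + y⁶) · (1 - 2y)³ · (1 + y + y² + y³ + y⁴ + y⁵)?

(1 - y³ + y⁶) has coefficients 1,0,0,-1,0,0 for degrees 0…5.
(1 - 2y)³ has coefficients 1,-6,12,-8,0,0 for degrees 0…5.
Finally multiplying by (1 + y + y² + y³ + y⁴ + y⁵), the product of all factors after the first has coefficients 1,-5,7,-1,-1,-1 for degrees 0…5.
[y⁵] = 1·(-1) − 1·7 = -8.

-8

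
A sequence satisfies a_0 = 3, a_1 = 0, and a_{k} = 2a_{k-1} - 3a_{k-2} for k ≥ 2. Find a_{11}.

198

The ordinary generating function has denominator 1 - 2x + 3x^2.
Iterating the recurrence: a_0,…,a_{11} = 3, 0, -9, -18, -9, 36, 99, 90, -117, -504, -657, 198.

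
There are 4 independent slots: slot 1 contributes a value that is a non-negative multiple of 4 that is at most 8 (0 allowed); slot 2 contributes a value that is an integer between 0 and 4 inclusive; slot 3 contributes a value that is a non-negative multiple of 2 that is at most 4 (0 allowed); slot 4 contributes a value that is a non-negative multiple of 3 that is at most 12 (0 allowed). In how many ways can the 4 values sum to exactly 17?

The generating function for the choices is (1 + y^4 + y^8)·(1 + y + y^2 + y^3 + y^4)·(1 + y^2 + y^4)·(1 + y^3 + y^6 + y^9 + y^12); the count is [y^17].
(1 + y^4 + y^8) has coefficients 1,0,0,0,1,0,0,0,1 for degrees 0…8.
(1 + y + y^2 + y^3 + y^4) has coefficients 1,1,1,1,1,0,0,0,0,0,0,0,0,0,0,0,0,0 for degrees 0…17.
Multiplying by (1 + y^2 + y^4) gives running coefficients 1,1,2,2,3,2,2,1,1,0,0,0,0,0,0,0,0,0 for degrees 0…17.
Finally multiplying by (1 + y^3 + y^6 + y^9 + y^12), the product of all factors after the first has coefficients 1,1,2,3,4,4,5,5,5,5,5,5,5,5,5,4,4,3 for degrees 0…17.
[y^17] = 1·3 + 1·5 + 1·5 = 13.

13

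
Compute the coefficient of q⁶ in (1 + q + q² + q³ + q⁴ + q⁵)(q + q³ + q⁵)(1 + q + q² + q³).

(1 + q + q² + q³ + q⁴ + q⁵) has coefficients 1,1,1,1,1,1 for degrees 0…5.
(q + q³ + q⁵) has coefficients 0,1,0,1,0,1,0 for degrees 0…6.
Finally multiplying by (1 + q + q² + q³), the product of all factors after the first has coefficients 0,1,1,2,2,2,2 for degrees 0…6.
[q⁶] = 1·2 + 1·2 + 1·2 + 1·2 + 1·1 + 1·1 = 10.

10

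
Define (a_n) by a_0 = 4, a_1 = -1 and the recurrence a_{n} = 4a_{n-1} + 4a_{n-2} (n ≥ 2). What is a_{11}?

13601792

The ordinary generating function has denominator 1 - 4z - 4z^2.
Iterating the recurrence: a_0,…,a_{11} = 4, -1, 12, 44, 224, 1072, 5184, 25024, 120832, 583424, 2817024, 13601792.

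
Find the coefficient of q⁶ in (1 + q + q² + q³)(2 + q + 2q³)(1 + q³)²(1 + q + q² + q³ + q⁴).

43

(1 + q + q² + q³) has coefficients 1,1,1,1 for degrees 0…3.
(2 + q + 2q³) has coefficients 2,1,0,2,0,0,0 for degrees 0…6.
Multiplying by (1 + q³)² gives running coefficients 2,1,0,6,2,0,6 for degrees 0…6.
Finally multiplying by (1 + q + q² + q³ + q⁴), the product of all factors after the first has coefficients 2,3,3,9,11,9,14 for degrees 0…6.
[q⁶] = 1·14 + 1·9 + 1·11 + 1·9 = 43.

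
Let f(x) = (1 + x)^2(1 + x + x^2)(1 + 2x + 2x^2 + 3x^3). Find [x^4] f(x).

24

(1 + x)^2 has coefficients 1,2,1 for degrees 0…2.
(1 + x + x^2) has coefficients 1,1,1,0,0 for degrees 0…4.
Finally multiplying by (1 + 2x + 2x^2 + 3x^3), the product of all factors after the first has coefficients 1,3,5,7,5 for degrees 0…4.
[x^4] = 1·5 + 2·7 + 1·5 = 24.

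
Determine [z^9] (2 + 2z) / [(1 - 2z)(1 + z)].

1024

Partial fractions give a closed form: a_n = (2)·2^n.
At n = 9: a_9 = 1024.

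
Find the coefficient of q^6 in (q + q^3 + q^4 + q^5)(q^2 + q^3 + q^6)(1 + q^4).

(q + q^3 + q^4 + q^5) has coefficients 0,1,0,1,1,1 for degrees 0…5.
(q^2 + q^3 + q^6) has coefficients 0,0,1,1,0,0,1 for degrees 0…6.
Finally multiplying by (1 + q^4), the product of all factors after the first has coefficients 0,0,1,1,0,0,2 for degrees 0…6.
[q^6] = 1·0 + 1·1 + 1·1 + 1·0 = 2.

2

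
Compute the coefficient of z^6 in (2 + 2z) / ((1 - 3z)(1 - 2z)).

The denominator gives the recurrence a_n = 5a_(n−1) − 6a_(n−2) for n ≥ 2; the numerator fixes a_0 = 2, a_1 = 12.
Iterating: 2, 12, 48, 168, 552, 1752, 5448, so a_6 = 5448.

5448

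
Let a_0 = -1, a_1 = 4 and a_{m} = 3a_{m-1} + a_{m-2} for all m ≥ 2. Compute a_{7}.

4396

The ordinary generating function has denominator 1 - 3z - z^2.
Iterating the recurrence: a_0,…,a_{7} = -1, 4, 11, 37, 122, 403, 1331, 4396.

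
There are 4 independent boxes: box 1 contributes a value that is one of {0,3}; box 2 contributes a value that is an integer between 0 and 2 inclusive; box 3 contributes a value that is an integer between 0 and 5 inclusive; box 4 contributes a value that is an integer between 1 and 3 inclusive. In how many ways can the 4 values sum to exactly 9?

12

The generating function for the choices is (1 + z^3)·(1 + z + z^2)·(1 + z + z^2 + z^3 + z^4 + z^5)·(z + z^2 + z^3); the count is [z^9].
(1 + z^3) has coefficients 1,0,0,1 for degrees 0…3.
(1 + z + z^2) has coefficients 1,1,1,0,0,0,0,0,0,0 for degrees 0…9.
Multiplying by (1 + z + z^2 + z^3 + z^4 + z^5) gives running coefficients 1,2,3,3,3,3,2,1,0,0 for degrees 0…9.
Finally multiplying by (z + z^2 + z^3), the product of all factors after the first has coefficients 0,1,3,6,8,9,9,8,6,3 for degrees 0…9.
[z^9] = 1·3 + 1·9 = 12.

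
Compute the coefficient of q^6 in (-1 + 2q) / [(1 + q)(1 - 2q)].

-1

Partial fractions give a closed form: a_n = (-1)·(-1)^n.
At n = 6: a_6 = -1.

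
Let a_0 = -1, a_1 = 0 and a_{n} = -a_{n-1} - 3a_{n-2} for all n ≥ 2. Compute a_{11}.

-93

The ordinary generating function has denominator 1 + y + 3y^2.
Iterating the recurrence: a_0,…,a_{11} = -1, 0, 3, -3, -6, 15, 3, -48, 39, 105, -222, -93.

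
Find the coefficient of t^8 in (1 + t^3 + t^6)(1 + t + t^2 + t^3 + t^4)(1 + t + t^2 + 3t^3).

8

(1 + t^3 + t^6) has coefficients 1,0,0,1,0,0,1 for degrees 0…6.
(1 + t + t^2 + t^3 + t^4) has coefficients 1,1,1,1,1,0,0,0,0 for degrees 0…8.
Finally multiplying by (1 + t + t^2 + 3t^3), the product of all factors after the first has coefficients 1,2,3,6,6,5,4,3,0 for degrees 0…8.
[t^8] = 1·0 + 1·5 + 1·3 = 8.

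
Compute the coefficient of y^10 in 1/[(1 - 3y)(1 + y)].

44287

The denominator gives the recurrence a_n = 2a_(n−1) + 3a_(n−2) for n ≥ 2; the numerator fixes a_0 = 1, a_1 = 2.
Iterating: 1, 2, 7, 20, 61, 182, 547, 1640, 4921, 14762, 44287, so a_10 = 44287.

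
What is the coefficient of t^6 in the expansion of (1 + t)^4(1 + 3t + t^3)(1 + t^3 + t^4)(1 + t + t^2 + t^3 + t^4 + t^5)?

153

(1 + t)^4 has coefficients 1,4,6,4,1 for degrees 0…4.
(1 + 3t + t^3) has coefficients 1,3,0,1,0,0,0 for degrees 0…6.
Multiplying by (1 + t^3 + t^4) gives running coefficients 1,3,0,2,4,3,1 for degrees 0…6.
Finally multiplying by (1 + t + t^2 + t^3 + t^4 + t^5), the product of all factors after the first has coefficients 1,4,4,6,10,13,13 for degrees 0…6.
[t^6] = 1·13 + 4·13 + 6·10 + 4·6 + 1·4 = 153.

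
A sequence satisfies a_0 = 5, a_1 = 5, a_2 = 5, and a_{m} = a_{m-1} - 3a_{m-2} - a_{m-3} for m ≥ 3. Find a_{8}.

The ordinary generating function has denominator 1 - t + 3t^2 + t^3.
Iterating the recurrence: a_0,…,a_{8} = 5, 5, 5, -15, -35, 5, 125, 145, -235.

-235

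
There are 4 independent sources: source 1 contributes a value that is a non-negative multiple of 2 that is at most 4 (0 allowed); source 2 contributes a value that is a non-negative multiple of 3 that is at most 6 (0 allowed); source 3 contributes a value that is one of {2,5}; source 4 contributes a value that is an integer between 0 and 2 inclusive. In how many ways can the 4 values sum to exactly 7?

The generating function for the choices is (1 + x^2 + x^4)·(1 + x^3 + x^6)·(x^2 + x^5)·(1 + x + x^2); the count is [x^7].
(1 + x^2 + x^4) has coefficients 1,0,1,0,1 for degrees 0…4.
(1 + x^3 + x^6) has coefficients 1,0,0,1,0,0,1,0 for degrees 0…7.
Multiplying by (x^2 + x^5) gives running coefficients 0,0,1,0,0,2,0,0 for degrees 0…7.
Finally multiplying by (1 + x + x^2), the product of all factors after the first has coefficients 0,0,1,1,1,2,2,2 for degrees 0…7.
[x^7] = 1·2 + 1·2 + 1·1 = 5.

5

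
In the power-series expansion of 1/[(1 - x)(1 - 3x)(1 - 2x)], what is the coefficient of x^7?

9330

Partial fractions give a closed form: a_n = (1/2)·1^n + (9/2)·3^n + (-4)·2^n.
At n = 7: a_7 = 9330.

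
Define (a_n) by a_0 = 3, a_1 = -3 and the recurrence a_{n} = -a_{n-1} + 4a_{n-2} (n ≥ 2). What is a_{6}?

The ordinary generating function has denominator 1 + y - 4y^2.
Iterating the recurrence: a_0,…,a_{6} = 3, -3, 15, -27, 87, -195, 543.

543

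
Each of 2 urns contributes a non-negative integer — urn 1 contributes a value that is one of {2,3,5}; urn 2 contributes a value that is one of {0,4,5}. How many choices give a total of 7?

The generating function for the choices is (q^2 + q^3 + q^5)·(1 + q^4 + q^5); the count is [q^7].
(q^2 + q^3 + q^5) has coefficients 0,0,1,1,0,1 for degrees 0…5.
(1 + q^4 + q^5) has coefficients 1,0,0,0,1,1,0,0 for degrees 0…7.
[q^7] = 1·1 + 1·1 + 1·0 = 2.

2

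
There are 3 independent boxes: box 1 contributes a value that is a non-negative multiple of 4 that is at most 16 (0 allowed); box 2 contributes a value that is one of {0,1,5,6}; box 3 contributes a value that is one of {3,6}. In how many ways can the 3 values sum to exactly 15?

3

The generating function for the choices is (1 + z⁴ + z⁸ + z¹² + z¹⁶)·(1 + z + z⁵ + z⁶)·(z³ + z⁶); the count is [z¹⁵].
(1 + z⁴ + z⁸ + z¹² + z¹⁶) has coefficients 1,0,0,0,1,0,0,0,1,0,0,0,1,0,0,0 for degrees 0…15.
(1 + z + z⁵ + z⁶) has coefficients 1,1,0,0,0,1,1,0,0,0,0,0,0,0,0,0 for degrees 0…15.
Finally multiplying by (z³ + z⁶), the product of all factors after the first has coefficients 0,0,0,1,1,0,1,1,1,1,0,1,1,0,0,0 for degrees 0…15.
[z¹⁵] = 1·0 + 1·1 + 1·1 + 1·1 = 3.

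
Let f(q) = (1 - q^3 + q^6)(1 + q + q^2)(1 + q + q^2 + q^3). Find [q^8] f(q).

2

(1 - q^3 + q^6) has coefficients 1,0,0,-1,0,0,1 for degrees 0…6.
(1 + q + q^2) has coefficients 1,1,1,0,0,0,0,0,0 for degrees 0…8.
Finally multiplying by (1 + q + q^2 + q^3), the product of all factors after the first has coefficients 1,2,3,3,2,1,0,0,0 for degrees 0…8.
[q^8] = 1·0 − 1·1 + 1·3 = 2.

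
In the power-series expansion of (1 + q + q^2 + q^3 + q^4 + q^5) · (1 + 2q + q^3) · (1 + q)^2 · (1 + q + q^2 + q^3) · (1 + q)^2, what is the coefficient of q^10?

139

(1 + q + q^2 + q^3 + q^4 + q^5) has coefficients 1,1,1,1,1,1 for degrees 0…5.
(1 + 2q + q^3) has coefficients 1,2,0,1,0,0,0,0,0,0,0 for degrees 0…10.
Multiplying by (1 + q)^2 gives running coefficients 1,4,5,3,2,1,0,0,0,0,0 for degrees 0…10.
Multiplying by (1 + q + q^2 + q^3) gives running coefficients 1,5,10,13,14,11,6,3,1,0,0 for degrees 0…10.
Finally multiplying by (1 + q)^2, the product of all factors after the first has coefficients 1,7,21,38,50,52,42,26,13,5,1 for degrees 0…10.
[q^10] = 1·1 + 1·5 + 1·13 + 1·26 + 1·42 + 1·52 = 139.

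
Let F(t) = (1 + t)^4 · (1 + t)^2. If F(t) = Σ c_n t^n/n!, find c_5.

The EGF product rule gives c_5 = Σ_{k_1+k_2=5} C(5; k_1,k_2) · ∏ g_i(k_i), where (1+t)^4 gives the falling factorial (4)_k; (1+t)^2 gives the falling factorial (2)_k.
g_1(k) for k = 0…5: 1, 4, 12, 24, 24, 0.
g_2(k) for k = 0…5: 1, 2, 2, 0, 0, 0.
c_5 = Σ_k C(5,k)·g_1(k)·g_2(5−k) = 10·24·2 + 5·24·2 = 480 + 240 = 720.

720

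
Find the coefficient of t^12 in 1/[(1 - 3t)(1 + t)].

398581

The denominator gives the recurrence a_n = 2a_(n−1) + 3a_(n−2) for n ≥ 2; the numerator fixes a_0 = 1, a_1 = 2.
Iterating: 1, 2, 7, 20, 61, 182, 547, 1640, 4921, 14762, 44287, 132860, 398581, so a_12 = 398581.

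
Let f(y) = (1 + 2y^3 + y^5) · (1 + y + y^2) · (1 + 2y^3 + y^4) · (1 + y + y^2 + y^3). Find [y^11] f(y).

(1 + 2y^3 + y^5) has coefficients 1,0,0,2,0,1 for degrees 0…5.
(1 + y + y^2) has coefficients 1,1,1,0,0,0,0,0,0,0,0,0 for degrees 0…11.
Multiplying by (1 + 2y^3 + y^4) gives running coefficients 1,1,1,2,3,3,1,0,0,0,0,0 for degrees 0…11.
Finally multiplying by (1 + y + y^2 + y^3), the product of all factors after the first has coefficients 1,2,3,5,7,9,9,7,4,1,0,0 for degrees 0…11.
[y^11] = 1·0 + 2·4 + 1·9 = 17.

17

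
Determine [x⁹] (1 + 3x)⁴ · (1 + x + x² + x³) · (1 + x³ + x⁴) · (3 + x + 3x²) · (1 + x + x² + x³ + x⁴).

(1 + 3x)⁴ has coefficients 1,12,54,108,81 for degrees 0…4.
(1 + x + x² + x³) has coefficients 1,1,1,1,0,0,0,0,0,0 for degrees 0…9.
Multiplying by (1 + x³ + x⁴) gives running coefficients 1,1,1,2,2,2,2,1,0,0 for degrees 0…9.
Multiplying by (3 + x + 3x²) gives running coefficients 3,4,7,10,11,14,14,11,7,3 for degrees 0…9.
Finally multiplying by (1 + x + x² + x³ + x⁴), the product of all factors after the first has coefficients 3,7,14,24,35,46,56,60,57,49 for degrees 0…9.
[x⁹] = 1·49 + 12·57 + 54·60 + 108·56 + 81·46 = 13747.

13747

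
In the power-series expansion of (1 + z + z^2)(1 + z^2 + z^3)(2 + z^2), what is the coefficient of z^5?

4

(1 + z + z^2) has coefficients 1,1,1 for degrees 0…2.
(1 + z^2 + z^3) has coefficients 1,0,1,1,0,0 for degrees 0…5.
Finally multiplying by (2 + z^2), the product of all factors after the first has coefficients 2,0,3,2,1,1 for degrees 0…5.
[z^5] = 1·1 + 1·1 + 1·2 = 4.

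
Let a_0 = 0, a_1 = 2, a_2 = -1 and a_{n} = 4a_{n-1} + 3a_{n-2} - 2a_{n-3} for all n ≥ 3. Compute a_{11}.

The ordinary generating function has denominator 1 - 4t - 3t^2 + 2t^3.
Iterating the recurrence: a_0,…,a_{11} = 0, 2, -1, 2, 1, 12, 47, 222, 1005, 4592, 20939, 95522.

95522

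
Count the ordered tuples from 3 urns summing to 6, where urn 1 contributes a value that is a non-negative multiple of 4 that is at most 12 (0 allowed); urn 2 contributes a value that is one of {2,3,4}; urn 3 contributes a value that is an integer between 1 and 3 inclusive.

2

The generating function for the choices is (1 + z⁴ + z⁸ + z¹²)·(z² + z³ + z⁴)·(z + z² + z³); the count is [z⁶].
(1 + z⁴ + z⁸ + z¹²) has coefficients 1,0,0,0,1,0,0 for degrees 0…6.
(z² + z³ + z⁴) has coefficients 0,0,1,1,1,0,0 for degrees 0…6.
Finally multiplying by (z + z² + z³), the product of all factors after the first has coefficients 0,0,0,1,2,3,2 for degrees 0…6.
[z⁶] = 1·2 + 1·0 = 2.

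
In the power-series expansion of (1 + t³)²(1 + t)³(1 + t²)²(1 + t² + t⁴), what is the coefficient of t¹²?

(1 + t³)² has coefficients 1,0,0,2,0,0,1 for degrees 0…6.
(1 + t)³ has coefficients 1,3,3,1,0,0,0,0,0,0,0,0,0 for degrees 0…12.
Multiplying by (1 + t²)² gives running coefficients 1,3,5,7,7,5,3,1,0,0,0,0,0 for degrees 0…12.
Finally multiplying by (1 + t² + t⁴), the product of all factors after the first has coefficients 1,3,6,10,13,15,15,13,10,6,3,1,0 for degrees 0…12.
[t¹²] = 1·0 + 2·6 + 1·15 = 27.

27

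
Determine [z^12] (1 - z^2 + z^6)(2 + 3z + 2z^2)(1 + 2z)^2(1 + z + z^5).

11

(1 - z^2 + z^6) has coefficients 1,0,-1,0,0,0,1 for degrees 0…6.
(2 + 3z + 2z^2) has coefficients 2,3,2,0,0,0,0,0,0,0,0,0,0 for degrees 0…12.
Multiplying by (1 + 2z)^2 gives running coefficients 2,11,22,20,8,0,0,0,0,0,0,0,0 for degrees 0…12.
Finally multiplying by (1 + z + z^5), the product of all factors after the first has coefficients 2,13,33,42,28,10,11,22,20,8,0,0,0 for degrees 0…12.
[z^12] = 1·0 − 1·0 + 1·11 = 11.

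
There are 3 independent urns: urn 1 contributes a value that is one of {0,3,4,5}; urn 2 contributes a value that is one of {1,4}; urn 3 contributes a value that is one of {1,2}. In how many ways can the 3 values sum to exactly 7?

The generating function for the choices is (1 + x³ + x⁴ + x⁵)·(x + x⁴)·(x + x²); the count is [x⁷].
(1 + x³ + x⁴ + x⁵) has coefficients 1,0,0,1,1,1 for degrees 0…5.
(x + x⁴) has coefficients 0,1,0,0,1,0,0,0 for degrees 0…7.
Finally multiplying by (x + x²), the product of all factors after the first has coefficients 0,0,1,1,0,1,1,0 for degrees 0…7.
[x⁷] = 1·0 + 1·0 + 1·1 + 1·1 = 2.

2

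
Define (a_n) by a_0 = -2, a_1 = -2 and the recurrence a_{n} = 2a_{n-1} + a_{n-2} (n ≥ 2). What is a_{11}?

The ordinary generating function has denominator 1 - 2y - y^2.
Iterating the recurrence: a_0,…,a_{11} = -2, -2, -6, -14, -34, -82, -198, -478, -1154, -2786, -6726, -16238.

-16238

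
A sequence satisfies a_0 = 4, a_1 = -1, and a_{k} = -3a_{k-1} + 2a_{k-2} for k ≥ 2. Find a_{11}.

-920843

The ordinary generating function has denominator 1 + 3y - 2y^2.
Iterating the recurrence: a_0,…,a_{11} = 4, -1, 11, -35, 127, -451, 1607, -5723, 20383, -72595, 258551, -920843.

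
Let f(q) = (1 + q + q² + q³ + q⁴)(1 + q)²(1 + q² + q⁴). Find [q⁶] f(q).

9

(1 + q + q² + q³ + q⁴) has coefficients 1,1,1,1,1 for degrees 0…4.
(1 + q)² has coefficients 1,2,1,0,0,0,0 for degrees 0…6.
Finally multiplying by (1 + q² + q⁴), the product of all factors after the first has coefficients 1,2,2,2,2,2,1 for degrees 0…6.
[q⁶] = 1·1 + 1·2 + 1·2 + 1·2 + 1·2 = 9.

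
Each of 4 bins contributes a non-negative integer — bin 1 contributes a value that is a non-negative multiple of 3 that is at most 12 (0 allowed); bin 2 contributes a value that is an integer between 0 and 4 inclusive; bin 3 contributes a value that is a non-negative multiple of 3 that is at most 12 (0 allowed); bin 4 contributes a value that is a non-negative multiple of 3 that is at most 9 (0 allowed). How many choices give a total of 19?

The generating function for the choices is (1 + x^3 + x^6 + x^9 + x^12)·(1 + x + x^2 + x^3 + x^4)·(1 + x^3 + x^6 + x^9 + x^12)·(1 + x^3 + x^6 + x^9); the count is [x^19].
(1 + x^3 + x^6 + x^9 + x^12) has coefficients 1,0,0,1,0,0,1,0,0,1,0,0,1 for degrees 0…12.
(1 + x + x^2 + x^3 + x^4) has coefficients 1,1,1,1,1,0,0,0,0,0,0,0,0,0,0,0,0,0,0,0 for degrees 0…19.
Multiplying by (1 + x^3 + x^6 + x^9 + x^12) gives running coefficients 1,1,1,2,2,1,2,2,1,2,2,1,2,2,1,1,1,0,0,0 for degrees 0…19.
Finally multiplying by (1 + x^3 + x^6 + x^9), the product of all factors after the first has coefficients 1,1,1,3,3,2,5,5,3,7,7,4,8,8,4,7,7,3,5,5 for degrees 0…19.
[x^19] = 1·5 + 1·7 + 1·8 + 1·7 + 1·5 = 32.

32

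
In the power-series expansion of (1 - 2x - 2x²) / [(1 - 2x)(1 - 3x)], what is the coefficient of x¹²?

181243

The denominator gives the recurrence a_n = 5a_(n−1) − 6a_(n−2) for n ≥ 3; the numerator fixes a_0 = 1, a_1 = 3, a_2 = 7.
Iterating: 1, 3, 7, 17, 43, 113, 307, 857, 2443, 7073, 20707, 61097, 181243, so a_12 = 181243.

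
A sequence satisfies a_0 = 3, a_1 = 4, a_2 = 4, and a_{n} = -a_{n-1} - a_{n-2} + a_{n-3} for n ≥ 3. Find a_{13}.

120

The ordinary generating function has denominator 1 + t + t^2 - t^3.
Iterating the recurrence: a_0,…,a_{13} = 3, 4, 4, -5, 5, 4, -14, 15, 3, -32, 44, -9, -67, 120.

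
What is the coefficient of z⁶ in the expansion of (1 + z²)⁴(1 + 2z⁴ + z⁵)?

12

(1 + z²)⁴ has coefficients 1,0,4,0,6,0,4 for degrees 0…6.
(1 + 2z⁴ + z⁵) has coefficients 1,0,0,0,2,1,0 for degrees 0…6.
[z⁶] = 1·0 + 4·2 + 6·0 + 4·1 = 12.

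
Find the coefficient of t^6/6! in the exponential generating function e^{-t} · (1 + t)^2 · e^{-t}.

160

The EGF product rule gives c_6 = Σ_{k_1+k_2+k_3=6} C(6; k_1,k_2,k_3) · ∏ g_i(k_i), where e^{-t} gives (-1)^k; (1+t)^2 gives the falling factorial (2)_k; e^{-t} gives (-1)^k.
g_1(k) for k = 0…6: 1, -1, 1, -1, 1, -1, 1.
g_2(k) for k = 0…6: 1, 2, 2, 0, 0, 0, 0.
g_3(k) for k = 0…6: 1, -1, 1, -1, 1, -1, 1.
First combine the last two factors: h(k) = Σ_j C(k,j)·g_2(j)·g_3(k−j) for k = 0…6: 1, 1, -1, -1, 5, -11, 19.
c_6 = Σ_k C(6,k)·g_1(k)·h(6−k) = 1·1·19 + 6·(-1)·(-11) + 15·1·5 + 20·(-1)·(-1) + 15·1·(-1) + 6·(-1)·1 + 1·1·1 = 19 + 66 + 75 + 20 − 15 − 6 + 1 = 160.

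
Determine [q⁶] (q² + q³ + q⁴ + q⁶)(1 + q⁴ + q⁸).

2

(q² + q³ + q⁴ + q⁶) has coefficients 0,0,1,1,1,0,1 for degrees 0…6.
(1 + q⁴ + q⁸) has coefficients 1,0,0,0,1,0,0 for degrees 0…6.
[q⁶] = 1·1 + 1·0 + 1·0 + 1·1 = 2.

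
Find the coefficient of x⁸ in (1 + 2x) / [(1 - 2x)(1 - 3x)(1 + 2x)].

19171

Partial fractions give a closed form: a_n = (-2)·2^n + (3)·3^n.
At n = 8: a_8 = 19171.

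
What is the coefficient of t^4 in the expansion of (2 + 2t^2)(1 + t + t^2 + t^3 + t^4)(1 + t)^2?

16

(2 + 2t^2) has coefficients 2,0,2 for degrees 0…2.
(1 + t + t^2 + t^3 + t^4) has coefficients 1,1,1,1,1 for degrees 0…4.
Finally multiplying by (1 + t)^2, the product of all factors after the first has coefficients 1,3,4,4,4 for degrees 0…4.
[t^4] = 2·4 + 2·4 = 16.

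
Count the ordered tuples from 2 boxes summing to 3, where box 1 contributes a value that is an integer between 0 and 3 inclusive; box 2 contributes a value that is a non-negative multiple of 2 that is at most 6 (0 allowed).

2

The generating function for the choices is (1 + t + t² + t³)·(1 + t² + t⁴ + t⁶); the count is [t³].
(1 + t + t² + t³) has coefficients 1,1,1,1 for degrees 0…3.
(1 + t² + t⁴ + t⁶) has coefficients 1,0,1,0 for degrees 0…3.
[t³] = 1·0 + 1·1 + 1·0 + 1·1 = 2.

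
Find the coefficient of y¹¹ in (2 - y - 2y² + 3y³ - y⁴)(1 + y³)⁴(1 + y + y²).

(2 - y - 2y² + 3y³ - y⁴) has coefficients 2,-1,-2,3,-1 for degrees 0…4.
(1 + y³)⁴ has coefficients 1,0,0,4,0,0,6,0,0,4,0,0 for degrees 0…11.
Finally multiplying by (1 + y + y²), the product of all factors after the first has coefficients 1,1,1,4,4,4,6,6,6,4,4,4 for degrees 0…11.
[y¹¹] = 2·4 − 1·4 − 2·4 + 3·6 − 1·6 = 8.

8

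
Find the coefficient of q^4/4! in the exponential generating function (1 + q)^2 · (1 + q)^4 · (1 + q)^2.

1680

The EGF product rule gives c_4 = Σ_{k_1+k_2+k_3=4} C(4; k_1,k_2,k_3) · ∏ g_i(k_i), where (1+q)^2 gives the falling factorial (2)_k; (1+q)^4 gives the falling factorial (4)_k; (1+q)^2 gives the falling factorial (2)_k.
g_1(k) for k = 0…4: 1, 2, 2, 0, 0.
g_2(k) for k = 0…4: 1, 4, 12, 24, 24.
g_3(k) for k = 0…4: 1, 2, 2, 0, 0.
First combine the last two factors: h(k) = Σ_j C(k,j)·g_2(j)·g_3(k−j) for k = 0…4: 1, 6, 30, 120, 360.
c_4 = Σ_k C(4,k)·g_1(k)·h(4−k) = 1·1·360 + 4·2·120 + 6·2·30 = 360 + 960 + 360 = 1680.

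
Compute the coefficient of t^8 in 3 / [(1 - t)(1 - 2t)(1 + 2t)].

Partial fractions give a closed form: a_n = (-1)·1^n + (3)·2^n + (1)·(-2)^n.
At n = 8: a_8 = 1023.

1023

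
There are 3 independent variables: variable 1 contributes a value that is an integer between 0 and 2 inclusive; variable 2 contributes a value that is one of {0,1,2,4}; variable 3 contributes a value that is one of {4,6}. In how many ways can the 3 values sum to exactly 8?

The generating function for the choices is (1 + t + t^2)·(1 + t + t^2 + t^4)·(t^4 + t^6); the count is [t^8].
(1 + t + t^2) has coefficients 1,1,1 for degrees 0…2.
(1 + t + t^2 + t^4) has coefficients 1,1,1,0,1,0,0,0,0 for degrees 0…8.
Finally multiplying by (t^4 + t^6), the product of all factors after the first has coefficients 0,0,0,0,1,1,2,1,2 for degrees 0…8.
[t^8] = 1·2 + 1·1 + 1·2 = 5.

5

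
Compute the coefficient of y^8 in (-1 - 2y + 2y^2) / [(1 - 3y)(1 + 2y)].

The denominator gives the recurrence a_n = a_(n−1) + 6a_(n−2) for n ≥ 3; the numerator fixes a_0 = -1, a_1 = -3, a_2 = -7.
Iterating: -1, -3, -7, -25, -67, -217, -619, -1921, -5635, so a_8 = -5635.

-5635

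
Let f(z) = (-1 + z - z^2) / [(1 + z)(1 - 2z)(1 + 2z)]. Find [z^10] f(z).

-2047

Partial fractions give a closed form: a_n = (1)·(-1)^n + (-1/4)·2^n + (-7/4)·(-2)^n.
At n = 10: a_10 = -2047.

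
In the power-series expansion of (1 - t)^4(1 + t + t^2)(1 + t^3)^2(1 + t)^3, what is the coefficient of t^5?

-3

(1 - t)^4 has coefficients 1,-4,6,-4,1 for degrees 0…4.
(1 + t + t^2) has coefficients 1,1,1,0,0,0 for degrees 0…5.
Multiplying by (1 + t^3)^2 gives running coefficients 1,1,1,2,2,2 for degrees 0…5.
Finally multiplying by (1 + t)^3, the product of all factors after the first has coefficients 1,4,7,9,12,15 for degrees 0…5.
[t^5] = 1·15 − 4·12 + 6·9 − 4·7 + 1·4 = -3.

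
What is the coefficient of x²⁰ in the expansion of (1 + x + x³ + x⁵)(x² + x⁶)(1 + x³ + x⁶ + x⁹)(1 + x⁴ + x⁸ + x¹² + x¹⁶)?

8

(1 + x + x³ + x⁵) has coefficients 1,1,0,1,0,1 for degrees 0…5.
(x² + x⁶) has coefficients 0,0,1,0,0,0,1,0,0,0,0,0,0,0,0,0,0,0,0,0,0 for degrees 0…20.
Multiplying by (1 + x³ + x⁶ + x⁹) gives running coefficients 0,0,1,0,0,1,1,0,1,1,0,1,1,0,0,1,0,0,0,0,0 for degrees 0…20.
Finally multiplying by (1 + x⁴ + x⁸ + x¹² + x¹⁶), the product of all factors after the first has coefficients 0,0,1,0,0,1,2,0,1,2,2,1,2,2,2,2,2,2,2,2,2 for degrees 0…20.
[x²⁰] = 1·2 + 1·2 + 1·2 + 1·2 = 8.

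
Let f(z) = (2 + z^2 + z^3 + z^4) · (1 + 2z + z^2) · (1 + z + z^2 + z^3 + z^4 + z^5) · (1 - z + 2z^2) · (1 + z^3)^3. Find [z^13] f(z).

180

(2 + z^2 + z^3 + z^4) has coefficients 2,0,1,1,1 for degrees 0…4.
(1 + 2z + z^2) has coefficients 1,2,1,0,0,0,0,0,0,0,0,0,0,0 for degrees 0…13.
Multiplying by (1 + z + z^2 + z^3 + z^4 + z^5) gives running coefficients 1,3,4,4,4,4,3,1,0,0,0,0,0,0 for degrees 0…13.
Multiplying by (1 - z + 2z^2) gives running coefficients 1,2,3,6,8,8,7,6,5,2,0,0,0,0 for degrees 0…13.
Finally multiplying by (1 + z^3)^3, the product of all factors after the first has coefficients 1,2,3,9,14,17,28,36,38,42,44,42,33,26 for degrees 0…13.
[z^13] = 2·26 + 1·42 + 1·44 + 1·42 = 180.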